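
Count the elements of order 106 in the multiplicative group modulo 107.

52

φ(107) = 107 − 1 = 106 = 2 · 53.
In a cyclic group of order 106, there are φ(d) elements of order d for each divisor d of 106, and zero for non-divisors.
106 = 2 · 53 divides 106, and φ(106) = 52.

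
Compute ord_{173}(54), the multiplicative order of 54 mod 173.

By Lagrange's theorem, ord_173(54) divides φ(173) = 173 − 1 = 172 = 2^2 · 43.
Divisors of 172: 1, 2, 4, 43, 86, 172.
Compute 54^d (mod 173) for the divisors d until we hit 1:
54^1 ≡ 54 (mod 173)
54^2 ≡ 148 (mod 173)
54^4 ≡ 106 (mod 173)
54^43 ≡ 172 (mod 173)
54^86 ≡ 1 (mod 173) ✓
So ord_173(54) = 86.

86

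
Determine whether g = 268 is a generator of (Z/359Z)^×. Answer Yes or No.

Yes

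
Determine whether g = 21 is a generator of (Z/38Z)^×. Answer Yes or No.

Yes

φ(38) = φ(2)·φ(19) = 1·18 = 18 = 2 · 3^2.
21 is a primitive root mod 38 iff 21^(φ(38)/q) ≢ 1 for every prime q | φ(38), i.e. q ∈ {2, 3}.
21^9 ≡ 37 (mod 38)  [q = 2: ≢ 1 ✓]
21^6 ≡ 7 (mod 38)  [q = 3: ≢ 1 ✓]
Every test exponent gives a nontrivial residue, hence 21 generates the full group.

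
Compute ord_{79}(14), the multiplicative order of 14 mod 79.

26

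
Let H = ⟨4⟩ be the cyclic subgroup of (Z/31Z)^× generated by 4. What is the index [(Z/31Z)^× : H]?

The order of 4 must divide φ(31) = 31 − 1 = 30 = 2 · 3 · 5.
Divisors of 30: 1, 2, 3, 5, 6, 10, 15, 30.
Evaluate successive powers at the divisors of 30:
4^1 ≡ 4 (mod 31)
4^2 ≡ 16 (mod 31)
4^3 ≡ 2 (mod 31)
4^5 ≡ 1 (mod 31) ✓
The order of 4 is 5, so the subgroup it generates has 5 elements.
Index = |(Z/31Z)^×| / |⟨4⟩| = 30 / 5 = 6.

6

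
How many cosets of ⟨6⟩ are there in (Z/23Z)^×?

2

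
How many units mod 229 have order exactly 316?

φ(229) = 229 − 1 = 228 = 2^2 · 3 · 19.
Since (Z/229Z)^× is cyclic of order 228, the number of elements of order d is φ(d) when d | 228 and 0 otherwise.
Here 228 is not a multiple of 316, so there are no elements of order 316.

0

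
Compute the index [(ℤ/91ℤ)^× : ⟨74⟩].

The order of 74 must divide φ(91) = φ(7·13) = (7−1)·(13−1) = 6·12 = 72 = 2^3 · 3^2.
Divisors of 72: 1, 2, 3, 4, 6, 8, 9, 12, 18, 24, 36, 72.
Test each divisor d:
74^1 ≡ 74 (mod 91)
74^2 ≡ 16 (mod 91)
74^3 ≡ 1 (mod 91) ✓
So ord_91(74) = 3, hence |⟨74⟩| = 3.
[(Z/91Z)^× : ⟨74⟩] = 72/3 = 24.

24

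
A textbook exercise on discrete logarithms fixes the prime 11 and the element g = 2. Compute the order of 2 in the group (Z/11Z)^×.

10

The order of 2 must divide φ(11) = 11 − 1 = 10 = 2 · 5.
Divisors of 10: 1, 2, 5, 10.
Test each divisor d:
2^1 ≡ 2 (mod 11)
2^2 ≡ 4 (mod 11)
2^5 ≡ 10 (mod 11)
2^10 ≡ 1 (mod 11) ✓
Therefore the multiplicative order of 2 modulo 11 is 10.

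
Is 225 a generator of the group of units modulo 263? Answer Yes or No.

No

φ(263) = 263 − 1 = 262 = 2 · 131.
It suffices to check that the order of 225 is not a proper divisor of 262: compute 225^(262/q) for q ∈ {2, 131}.
225^131 ≡ 1 (mod 263)  [q = 2: ≡ 1 ✗]
225^2 ≡ 129 (mod 263)  [q = 131: ≢ 1 ✓]
The check at q = 2 fails, so 225 generates a proper subgroup.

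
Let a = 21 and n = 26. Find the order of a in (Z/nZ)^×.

ord(21) | φ(26) = φ(2)·φ(13) = 1·12 = 12 = 2^2 · 3.
Divisors of 12: 1, 2, 3, 4, 6, 12.
Check 21^d mod 26 for each divisor in increasing order:
21^1 ≡ 21
21^2 ≡ 25
21^3 ≡ 5
21^4 ≡ 1
So ord_26(21) = 4.

4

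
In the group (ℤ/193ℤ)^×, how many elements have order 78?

0

φ(193) = 193 − 1 = 192 = 2^6 · 3.
In a cyclic group of order 192, there are φ(d) elements of order d for each divisor d of 192, and zero for non-divisors.
78 does not divide 192, so no element of (Z/193Z)^× has order 78.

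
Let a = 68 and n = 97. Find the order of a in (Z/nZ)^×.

96

By Lagrange's theorem, ord_97(68) divides φ(97) = 97 − 1 = 96 = 2^5 · 3.
Divisors of 96: 1, 2, 3, 4, 6, 8, 12, 16, 24, 32, 48, 96.
Evaluate successive powers at the divisors of 96:
68^1 ≡ 68 (mod 97)
68^2 ≡ 65 (mod 97)
68^3 ≡ 55 (mod 97)
68^4 ≡ 54 (mod 97)
68^6 ≡ 18 (mod 97)
68^8 ≡ 6 (mod 97)
68^12 ≡ 33 (mod 97)
68^16 ≡ 36 (mod 97)
68^24 ≡ 22 (mod 97)
68^32 ≡ 35 (mod 97)
68^48 ≡ 96 (mod 97)
68^96 ≡ 1 (mod 97) ✓
Hence ord(68) = 96.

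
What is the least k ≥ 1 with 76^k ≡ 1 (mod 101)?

50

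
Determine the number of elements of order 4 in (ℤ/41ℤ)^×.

2

φ(41) = 41 − 1 = 40 = 2^3 · 5.
In a cyclic group of order 40, there are φ(d) elements of order d for each divisor d of 40, and zero for non-divisors.
4 = 2^2 divides 40, and φ(4) = 2.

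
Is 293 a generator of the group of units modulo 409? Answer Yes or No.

φ(409) = 409 − 1 = 408 = 2^3 · 3 · 17.
Test 293^(408/q) mod 409 for each prime factor q of 408:
293^204 ≡ 408 (mod 409)  [q = 2: ≢ 1 ✓]
293^136 ≡ 355 (mod 409)  [q = 3: ≢ 1 ✓]
293^24 ≡ 180 (mod 409)  [q = 17: ≢ 1 ✓]
Every test exponent gives a nontrivial residue, hence 293 generates the full group.

Yes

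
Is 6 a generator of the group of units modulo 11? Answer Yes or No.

φ(11) = 11 − 1 = 10 = 2 · 5.
It suffices to check that the order of 6 is not a proper divisor of 10: compute 6^(10/q) for q ∈ {2, 5}.
6^5 ≡ 10 (mod 11)  [q = 2: ≢ 1 ✓]
6^2 ≡ 3 (mod 11)  [q = 5: ≢ 1 ✓]
All checks pass, so 6 has order 10 and is a primitive root modulo 11.

Yes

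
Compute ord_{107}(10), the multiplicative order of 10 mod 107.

53

The order of 10 must divide φ(107) = 107 − 1 = 106 = 2 · 53.
Divisors of 106: 1, 2, 53, 106.
Check 10^d mod 107 for each divisor in increasing order:
10^1 ≡ 10
10^2 ≡ 100
10^53 ≡ 1
The smallest such exponent is 53, so the order of 10 is 53.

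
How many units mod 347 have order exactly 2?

1

φ(347) = 347 − 1 = 346 = 2 · 173.
In a cyclic group of order 346, there are φ(d) elements of order d for each divisor d of 346, and zero for non-divisors.
2 | 346, and φ(2) = 2 − 1 = 1.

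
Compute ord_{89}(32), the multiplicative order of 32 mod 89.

ord(32) | φ(89) = 89 − 1 = 88 = 2^3 · 11.
Divisors of 88: 1, 2, 4, 8, 11, 22, 44, 88.
Test each divisor d:
32^1 ≡ 32 (mod 89)
32^2 ≡ 45 (mod 89)
32^4 ≡ 67 (mod 89)
32^8 ≡ 39 (mod 89)
32^11 ≡ 1 (mod 89) ✓
So ord_89(32) = 11.

11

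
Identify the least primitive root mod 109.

φ(109) = 109 − 1 = 108 = 2^2 · 3^3.
Test candidates g = 2, 3, … against the prime factors q ∈ {2, 3} of φ(109): g is a generator iff g^(108/q) ≢ 1 for every such q.
g = 2: 2^54 ≡ 108; 2^36 ≡ 1 — hits 1, so not a primitive root.
g = 3: 3^54 ≡ 1 — hits 1, so not a primitive root.
g = 4: 4^54 ≡ 1 — hits 1, so not a primitive root.
g = 5: 5^54 ≡ 1 — hits 1, so not a primitive root.
g = 6: 6^54 ≡ 108; 6^36 ≡ 63 — none is 1, so 6 is a primitive root.
So 6 is the smallest generator of (Z/109Z)^×.

6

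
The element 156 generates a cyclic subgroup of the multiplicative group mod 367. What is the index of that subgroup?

3

The order of 156 must divide φ(367) = 367 − 1 = 366 = 2 · 3 · 61.
Divisors of 366: 1, 2, 3, 6, 61, 122, 183, 366.
Evaluate successive powers at the divisors of 366:
156^1 ≡ 156
156^2 ≡ 114
156^3 ≡ 168
156^6 ≡ 332
156^61 ≡ 366
156^122 ≡ 1
Thus |⟨156⟩| = ord(156) = 122.
[(Z/367Z)^× : ⟨156⟩] = 366/122 = 3.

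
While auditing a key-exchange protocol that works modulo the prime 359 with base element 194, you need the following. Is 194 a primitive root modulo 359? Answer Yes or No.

Yes

φ(359) = 359 − 1 = 358 = 2 · 179.
Test 194^(358/q) mod 359 for each prime factor q of 358:
194^179 ≡ 358 (mod 359)  [q = 2: ≢ 1 ✓]
194^2 ≡ 300 (mod 359)  [q = 179: ≢ 1 ✓]
None equal 1, so ord_359(194) = 358: 194 is a primitive root.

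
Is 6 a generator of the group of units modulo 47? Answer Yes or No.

No

φ(47) = 47 − 1 = 46 = 2 · 23.
An element g generates (Z/47Z)^× iff g^(46/q) ≢ 1 (mod 47) for each prime q ∈ {2, 23}.
6^23 ≡ 1 (mod 47)  [q = 2: ≡ 1 ✗]
6^2 ≡ 36 (mod 47)  [q = 23: ≢ 1 ✓]
6^23 ≡ 1 shows ord(6) | 23, strictly less than φ(47); not a primitive root.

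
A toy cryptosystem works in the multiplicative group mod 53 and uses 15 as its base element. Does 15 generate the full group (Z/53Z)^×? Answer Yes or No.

No

φ(53) = 53 − 1 = 52 = 2^2 · 13.
It suffices to check that the order of 15 is not a proper divisor of 52: compute 15^(52/q) for q ∈ {2, 13}.
15^26 ≡ 1 (mod 53)  [q = 2: ≡ 1 ✗]
15^4 ≡ 10 (mod 53)  [q = 13: ≢ 1 ✓]
The check at q = 2 fails, so 15 generates a proper subgroup.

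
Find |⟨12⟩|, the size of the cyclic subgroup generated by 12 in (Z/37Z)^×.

9

The order of 12 must divide φ(37) = 37 − 1 = 36 = 2^2 · 3^2.
Divisors of 36: 1, 2, 3, 4, 6, 9, 12, 18, 36.
Compute 12^d (mod 37) for the divisors d until we hit 1:
12^1 ≡ 12 (mod 37)
12^2 ≡ 33 (mod 37)
12^3 ≡ 26 (mod 37)
12^4 ≡ 16 (mod 37)
12^6 ≡ 10 (mod 37)
12^9 ≡ 1 (mod 37) ✓
Hence ord(12) = 9.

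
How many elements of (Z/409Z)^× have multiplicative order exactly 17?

φ(409) = 409 − 1 = 408 = 2^3 · 3 · 17.
In a cyclic group of order 408, there are φ(d) elements of order d for each divisor d of 408, and zero for non-divisors.
17 | 408, and φ(17) = 17 − 1 = 16.

16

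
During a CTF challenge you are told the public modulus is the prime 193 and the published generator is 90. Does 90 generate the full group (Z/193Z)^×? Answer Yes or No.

φ(193) = 193 − 1 = 192 = 2^6 · 3.
It suffices to check that the order of 90 is not a proper divisor of 192: compute 90^(192/q) for q ∈ {2, 3}.
90^96 ≡ 192 (mod 193)  [q = 2: ≢ 1 ✓]
90^64 ≡ 108 (mod 193)  [q = 3: ≢ 1 ✓]
All checks pass, so 90 has order 192 and is a primitive root modulo 193.

Yes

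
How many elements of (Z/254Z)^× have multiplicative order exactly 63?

36

φ(254) = φ(2)·φ(127) = 1·126 = 126 = 2 · 3^2 · 7.
In a cyclic group of order 126, there are φ(d) elements of order d for each divisor d of 126, and zero for non-divisors.
63 = 3^2 · 7 divides 126, and φ(63) = 36.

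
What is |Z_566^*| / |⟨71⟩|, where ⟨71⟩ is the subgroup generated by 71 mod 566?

6

By Lagrange's theorem, ord_566(71) divides φ(566) = φ(2)·φ(283) = 1·282 = 282 = 2 · 3 · 47.
Divisors of 282: 1, 2, 3, 6, 47, 94, 141, 282.
Compute 71^d (mod 566) for the divisors d until we hit 1:
71^1 ≡ 71
71^2 ≡ 513
71^3 ≡ 199
71^6 ≡ 547
71^47 ≡ 1
Thus |⟨71⟩| = ord(71) = 47.
Index = |(Z/566Z)^×| / |⟨71⟩| = 282 / 47 = 6.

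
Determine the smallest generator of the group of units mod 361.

φ(361) = φ(19^2) = 19·(19−1) = 342 = 2 · 3^2 · 19.
g is a primitive root iff g^(342/q) ≢ 1 (mod 361) for each prime q ∈ {2, 3, 19}.
g = 2: 2^171 ≡ 360; 2^114 ≡ 292; 2^18 ≡ 58 — none is 1, so 2 is a primitive root.
So 2 is the smallest generator of (Z/361Z)^×.

2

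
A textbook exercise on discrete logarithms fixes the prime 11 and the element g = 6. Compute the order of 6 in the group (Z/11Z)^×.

The order of 6 must divide φ(11) = 11 − 1 = 10 = 2 · 5.
Divisors of 10: 1, 2, 5, 10.
Check 6^d mod 11 for each divisor in increasing order:
6^1 ≡ 6
6^2 ≡ 3
6^5 ≡ 10
6^10 ≡ 1
Hence ord(6) = 10.

10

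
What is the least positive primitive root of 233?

φ(233) = 233 − 1 = 232 = 2^3 · 29.
g is a primitive root iff g^(232/q) ≢ 1 (mod 233) for each prime q ∈ {2, 29}.
g = 2: 2^116 ≡ 1 — hits 1, so not a primitive root.
g = 3: 3^116 ≡ 232; 3^8 ≡ 37 — none is 1, so 3 is a primitive root.
Hence the least primitive root of 233 is 3.

3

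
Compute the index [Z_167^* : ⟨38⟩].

ord(38) | φ(167) = 167 − 1 = 166 = 2 · 83.
Divisors of 166: 1, 2, 83, 166.
Evaluate successive powers at the divisors of 166:
38^1 ≡ 38
38^2 ≡ 108
38^83 ≡ 1
So ord_167(38) = 83, hence |⟨38⟩| = 83.
Index = |(Z/167Z)^×| / |⟨38⟩| = 166 / 83 = 2.

2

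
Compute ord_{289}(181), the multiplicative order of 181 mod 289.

272

Since 181 ∈ (Z/289Z)^×, its order divides φ(289) = φ(17^2) = 17·(17−1) = 272 = 2^4 · 17.
Divisors of 272: 1, 2, 4, 8, 16, 17, 34, 68, 136, 272.
Evaluate successive powers at the divisors of 272:
181^1 ≡ 181
181^2 ≡ 104
181^4 ≡ 123
181^8 ≡ 101
181^16 ≡ 86
181^17 ≡ 249
181^34 ≡ 155
181^68 ≡ 38
181^136 ≡ 288
181^272 ≡ 1
Therefore the multiplicative order of 181 modulo 289 is 272.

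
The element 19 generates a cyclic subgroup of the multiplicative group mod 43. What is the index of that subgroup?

ord(19) | φ(43) = 43 − 1 = 42 = 2 · 3 · 7.
Divisors of 42: 1, 2, 3, 6, 7, 14, 21, 42.
Check 19^d mod 43 for each divisor in increasing order:
19^1 ≡ 19 (mod 43)
19^2 ≡ 17 (mod 43)
19^3 ≡ 22 (mod 43)
19^6 ≡ 11 (mod 43)
19^7 ≡ 37 (mod 43)
19^14 ≡ 36 (mod 43)
19^21 ≡ 42 (mod 43)
19^42 ≡ 1 (mod 43) ✓
Thus |⟨19⟩| = ord(19) = 42.
[(Z/43Z)^× : ⟨19⟩] = 42/42 = 1.

1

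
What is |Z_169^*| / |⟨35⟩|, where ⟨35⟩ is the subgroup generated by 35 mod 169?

Since 35 ∈ (Z/169Z)^×, its order divides φ(169) = φ(13^2) = 13·(13−1) = 156 = 2^2 · 3 · 13.
Divisors of 156: 1, 2, 3, 4, 6, 12, 13, 26, 39, 52, 78, 156.
Test each divisor d:
35^1 ≡ 35
35^2 ≡ 42
35^3 ≡ 118
35^4 ≡ 74
35^6 ≡ 66
35^12 ≡ 131
35^13 ≡ 22
35^26 ≡ 146
35^39 ≡ 1
The order of 35 is 39, so the subgroup it generates has 39 elements.
The index is φ(169) / ord(35) = 156 / 39 = 4.

4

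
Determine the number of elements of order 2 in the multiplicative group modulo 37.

φ(37) = 37 − 1 = 36 = 2^2 · 3^2.
Since (Z/37Z)^× is cyclic of order 36, the number of elements of order d is φ(d) when d | 36 and 0 otherwise.
2 | 36, and φ(2) = 2 − 1 = 1.

1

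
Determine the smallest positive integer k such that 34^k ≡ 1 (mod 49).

14

Since 34 ∈ (Z/49Z)^×, its order divides φ(49) = φ(7^2) = 7·(7−1) = 42 = 2 · 3 · 7.
Divisors of 42: 1, 2, 3, 6, 7, 14, 21, 42.
Evaluate successive powers at the divisors of 42:
34^1 ≡ 34
34^2 ≡ 29
34^3 ≡ 6
34^6 ≡ 36
34^7 ≡ 48
34^14 ≡ 1
Therefore the multiplicative order of 34 modulo 49 is 14.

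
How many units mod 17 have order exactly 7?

0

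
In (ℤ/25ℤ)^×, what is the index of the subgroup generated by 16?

4

Since 16 ∈ (Z/25Z)^×, its order divides φ(25) = φ(5^2) = 5·(5−1) = 20 = 2^2 · 5.
Divisors of 20: 1, 2, 4, 5, 10, 20.
Test each divisor d:
16^1 ≡ 16 (mod 25)
16^2 ≡ 6 (mod 25)
16^4 ≡ 11 (mod 25)
16^5 ≡ 1 (mod 25) ✓
So ord_25(16) = 5, hence |⟨16⟩| = 5.
Index = |(Z/25Z)^×| / |⟨16⟩| = 20 / 5 = 4.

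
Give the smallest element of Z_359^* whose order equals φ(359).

φ(359) = 359 − 1 = 358 = 2 · 179.
g is a primitive root iff g^(358/q) ≢ 1 (mod 359) for each prime q ∈ {2, 179}.
g = 2: 2^179 ≡ 1 — hits 1, so not a primitive root.
g = 3: 3^179 ≡ 1 — hits 1, so not a primitive root.
g = 4: 4^179 ≡ 1 — hits 1, so not a primitive root.
g = 5: 5^179 ≡ 1 — hits 1, so not a primitive root.
g = 6: 6^179 ≡ 1 — hits 1, so not a primitive root.
g = 7: 7^179 ≡ 358; 7^2 ≡ 49 — none is 1, so 7 is a primitive root.
So 7 is the smallest generator of (Z/359Z)^×.

7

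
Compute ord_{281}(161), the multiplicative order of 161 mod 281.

280

By Lagrange's theorem, ord_281(161) divides φ(281) = 281 − 1 = 280 = 2^3 · 5 · 7.
Divisors of 280: 1, 2, 4, 5, 7, 8, 10, 14, 20, 28, 35, 40, 56, 70, 140, 280.
Test each divisor d:
161^1 ≡ 161 (mod 281)
161^2 ≡ 69 (mod 281)
161^4 ≡ 265 (mod 281)
161^5 ≡ 234 (mod 281)
161^7 ≡ 129 (mod 281)
161^8 ≡ 256 (mod 281)
161^10 ≡ 242 (mod 281)
161^14 ≡ 62 (mod 281)
161^20 ≡ 116 (mod 281)
161^28 ≡ 191 (mod 281)
161^35 ≡ 192 (mod 281)
161^40 ≡ 249 (mod 281)
161^56 ≡ 232 (mod 281)
161^70 ≡ 53 (mod 281)
161^140 ≡ 280 (mod 281)
161^280 ≡ 1 (mod 281) ✓
Hence ord(161) = 280.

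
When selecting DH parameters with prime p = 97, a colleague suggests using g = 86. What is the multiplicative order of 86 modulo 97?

48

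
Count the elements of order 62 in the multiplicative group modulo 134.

φ(134) = φ(2)·φ(67) = 1·66 = 66 = 2 · 3 · 11.
In a cyclic group of order 66, there are φ(d) elements of order d for each divisor d of 66, and zero for non-divisors.
62 does not divide 66, so no element of (Z/134Z)^× has order 62.

0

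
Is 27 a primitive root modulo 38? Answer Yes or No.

No

φ(38) = φ(2)·φ(19) = 1·18 = 18 = 2 · 3^2.
27 is a primitive root mod 38 iff 27^(φ(38)/q) ≢ 1 for every prime q | φ(38), i.e. q ∈ {2, 3}.
27^9 ≡ 37 (mod 38)  [q = 2: ≢ 1 ✓]
27^6 ≡ 1 (mod 38)  [q = 3: ≡ 1 ✗]
Since 27^6 ≡ 1, the order of 27 divides 6 < 18, so 27 is not a primitive root.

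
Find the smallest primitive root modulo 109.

6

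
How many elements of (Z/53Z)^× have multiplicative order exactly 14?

0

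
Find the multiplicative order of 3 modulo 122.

10

ord(3) | φ(122) = φ(2)·φ(61) = 1·60 = 60 = 2^2 · 3 · 5.
Divisors of 60: 1, 2, 3, 4, 5, 6, 10, 12, 15, 20, 30, 60.
Test each divisor d:
3^1 ≡ 3 (mod 122)
3^2 ≡ 9 (mod 122)
3^3 ≡ 27 (mod 122)
3^4 ≡ 81 (mod 122)
3^5 ≡ 121 (mod 122)
3^6 ≡ 119 (mod 122)
3^10 ≡ 1 (mod 122) ✓
So ord_122(3) = 10.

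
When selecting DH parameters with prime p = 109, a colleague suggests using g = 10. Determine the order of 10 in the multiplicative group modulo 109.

The order of 10 must divide φ(109) = 109 − 1 = 108 = 2^2 · 3^3.
Divisors of 108: 1, 2, 3, 4, 6, 9, 12, 18, 27, 36, 54, 108.
Test each divisor d:
10^1 ≡ 10
10^2 ≡ 100
10^3 ≡ 19
10^4 ≡ 81
10^6 ≡ 34
10^9 ≡ 101
10^12 ≡ 66
10^18 ≡ 64
10^27 ≡ 33
10^36 ≡ 63
10^54 ≡ 108
10^108 ≡ 1
Therefore the multiplicative order of 10 modulo 109 is 108.

108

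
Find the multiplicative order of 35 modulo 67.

33

Since 35 ∈ (Z/67Z)^×, its order divides φ(67) = 67 − 1 = 66 = 2 · 3 · 11.
Divisors of 66: 1, 2, 3, 6, 11, 22, 33, 66.
Evaluate successive powers at the divisors of 66:
35^1 ≡ 35 (mod 67)
35^2 ≡ 19 (mod 67)
35^3 ≡ 62 (mod 67)
35^6 ≡ 25 (mod 67)
35^11 ≡ 37 (mod 67)
35^22 ≡ 29 (mod 67)
35^33 ≡ 1 (mod 67) ✓
Therefore the multiplicative order of 35 modulo 67 is 33.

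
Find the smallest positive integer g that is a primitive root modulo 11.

φ(11) = 11 − 1 = 10 = 2 · 5.
g is a primitive root iff g^(10/q) ≢ 1 (mod 11) for each prime q ∈ {2, 5}.
g = 2: 2^5 ≡ 10; 2^2 ≡ 4 — none is 1, so 2 is a primitive root.
So 2 is the smallest generator of (Z/11Z)^×.

2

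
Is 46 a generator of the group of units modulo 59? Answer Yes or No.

No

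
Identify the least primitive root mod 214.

φ(214) = φ(2)·φ(107) = 1·106 = 106 = 2 · 53.
g is a primitive root iff g^(106/q) ≢ 1 (mod 214) for each prime q ∈ {2, 53}.
g = 2: gcd(2, 214) = 2 > 1, not a unit — skip.
g = 3: 3^53 ≡ 1 — hits 1, so not a primitive root.
g = 4: gcd(4, 214) = 2 > 1, not a unit — skip.
g = 5: 5^53 ≡ 213; 5^2 ≡ 25 — none is 1, so 5 is a primitive root.
The smallest primitive root modulo 214 is 5.

5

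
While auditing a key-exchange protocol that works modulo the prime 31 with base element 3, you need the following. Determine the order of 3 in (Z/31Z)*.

30

By Lagrange's theorem, ord_31(3) divides φ(31) = 31 − 1 = 30 = 2 · 3 · 5.
Divisors of 30: 1, 2, 3, 5, 6, 10, 15, 30.
Test each divisor d:
3^1 ≡ 3
3^2 ≡ 9
3^3 ≡ 27
3^5 ≡ 26
3^6 ≡ 16
3^10 ≡ 25
3^15 ≡ 30
3^30 ≡ 1
The smallest such exponent is 30, so the order of 3 is 30.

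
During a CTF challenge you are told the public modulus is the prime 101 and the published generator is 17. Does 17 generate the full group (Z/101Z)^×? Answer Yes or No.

No

φ(101) = 101 − 1 = 100 = 2^2 · 5^2.
Test 17^(100/q) mod 101 for each prime factor q of 100:
17^50 ≡ 1 (mod 101)  [q = 2: ≡ 1 ✗]
17^20 ≡ 1 (mod 101)  [q = 5: ≡ 1 ✗]
17^50 ≡ 1 shows ord(17) | 50, strictly less than φ(101); not a primitive root.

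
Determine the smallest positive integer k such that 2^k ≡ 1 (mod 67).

Since 2 ∈ (Z/67Z)^×, its order divides φ(67) = 67 − 1 = 66 = 2 · 3 · 11.
Divisors of 66: 1, 2, 3, 6, 11, 22, 33, 66.
Check 2^d mod 67 for each divisor in increasing order:
2^1 ≡ 2
2^2 ≡ 4
2^3 ≡ 8
2^6 ≡ 64
2^11 ≡ 38
2^22 ≡ 37
2^33 ≡ 66
2^66 ≡ 1
Hence ord(2) = 66.

66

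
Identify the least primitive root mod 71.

7

φ(71) = 71 − 1 = 70 = 2 · 5 · 7.
Test candidates g = 2, 3, … against the prime factors q ∈ {2, 5, 7} of φ(71): g is a generator iff g^(70/q) ≢ 1 for every such q.
g = 2: 2^35 ≡ 1 — hits 1, so not a primitive root.
g = 3: 3^35 ≡ 1 — hits 1, so not a primitive root.
g = 4: 4^35 ≡ 1 — hits 1, so not a primitive root.
g = 5: 5^35 ≡ 1 — hits 1, so not a primitive root.
g = 6: 6^35 ≡ 1 — hits 1, so not a primitive root.
g = 7: 7^35 ≡ 70; 7^14 ≡ 54; 7^10 ≡ 45 — none is 1, so 7 is a primitive root.
The smallest primitive root modulo 71 is 7.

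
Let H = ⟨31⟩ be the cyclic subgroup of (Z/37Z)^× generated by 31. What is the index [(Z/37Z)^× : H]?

ord(31) | φ(37) = 37 − 1 = 36 = 2^2 · 3^2.
Divisors of 36: 1, 2, 3, 4, 6, 9, 12, 18, 36.
Evaluate successive powers at the divisors of 36:
31^1 ≡ 31
31^2 ≡ 36
31^3 ≡ 6
31^4 ≡ 1
So ord_37(31) = 4, hence |⟨31⟩| = 4.
Index = |(Z/37Z)^×| / |⟨31⟩| = 36 / 4 = 9.

9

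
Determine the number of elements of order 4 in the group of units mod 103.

φ(103) = 103 − 1 = 102 = 2 · 3 · 17.
(Z/103Z)^× is cyclic (|G| = 102); a cyclic group of order m has exactly φ(d) elements of each order d | m, and none otherwise.
4 does not divide 102, so no element of (Z/103Z)^× has order 4.

0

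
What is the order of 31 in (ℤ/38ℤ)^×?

Since 31 ∈ (Z/38Z)^×, its order divides φ(38) = φ(2)·φ(19) = 1·18 = 18 = 2 · 3^2.
Divisors of 18: 1, 2, 3, 6, 9, 18.
Evaluate successive powers at the divisors of 18:
31^1 ≡ 31 (mod 38)
31^2 ≡ 11 (mod 38)
31^3 ≡ 37 (mod 38)
31^6 ≡ 1 (mod 38) ✓
So ord_38(31) = 6.

6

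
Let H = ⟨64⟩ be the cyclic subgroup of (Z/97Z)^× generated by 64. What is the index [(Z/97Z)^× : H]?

12

ord(64) | φ(97) = 97 − 1 = 96 = 2^5 · 3.
Divisors of 96: 1, 2, 3, 4, 6, 8, 12, 16, 24, 32, 48, 96.
Check 64^d mod 97 for each divisor in increasing order:
64^1 ≡ 64 (mod 97)
64^2 ≡ 22 (mod 97)
64^3 ≡ 50 (mod 97)
64^4 ≡ 96 (mod 97)
64^6 ≡ 75 (mod 97)
64^8 ≡ 1 (mod 97) ✓
The order of 64 is 8, so the subgroup it generates has 8 elements.
Index = |(Z/97Z)^×| / |⟨64⟩| = 96 / 8 = 12.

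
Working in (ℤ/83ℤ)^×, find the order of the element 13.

82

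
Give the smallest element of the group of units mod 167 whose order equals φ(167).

5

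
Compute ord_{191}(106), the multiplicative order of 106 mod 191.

190

The order of 106 must divide φ(191) = 191 − 1 = 190 = 2 · 5 · 19.
Divisors of 190: 1, 2, 5, 10, 19, 38, 95, 190.
Evaluate successive powers at the divisors of 190:
106^1 ≡ 106 (mod 191)
106^2 ≡ 158 (mod 191)
106^5 ≡ 70 (mod 191)
106^10 ≡ 125 (mod 191)
106^19 ≡ 142 (mod 191)
106^38 ≡ 109 (mod 191)
106^95 ≡ 190 (mod 191)
106^190 ≡ 1 (mod 191) ✓
The smallest such exponent is 190, so the order of 106 is 190.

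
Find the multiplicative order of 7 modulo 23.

22

The order of 7 must divide φ(23) = 23 − 1 = 22 = 2 · 11.
Divisors of 22: 1, 2, 11, 22.
Evaluate successive powers at the divisors of 22:
7^1 ≡ 7
7^2 ≡ 3
7^11 ≡ 22
7^22 ≡ 1
Therefore the multiplicative order of 7 modulo 23 is 22.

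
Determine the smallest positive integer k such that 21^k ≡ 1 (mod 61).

12

By Lagrange's theorem, ord_61(21) divides φ(61) = 61 − 1 = 60 = 2^2 · 3 · 5.
Divisors of 60: 1, 2, 3, 4, 5, 6, 10, 12, 15, 20, 30, 60.
Compute 21^d (mod 61) for the divisors d until we hit 1:
21^1 ≡ 21
21^2 ≡ 14
21^3 ≡ 50
21^4 ≡ 13
21^5 ≡ 29
21^6 ≡ 60
21^10 ≡ 48
21^12 ≡ 1
So ord_61(21) = 12.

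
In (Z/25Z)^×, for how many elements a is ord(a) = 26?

φ(25) = φ(5^2) = 5·(5−1) = 20 = 2^2 · 5.
Since (Z/25Z)^× is cyclic of order 20, the number of elements of order d is φ(d) when d | 20 and 0 otherwise.
26 does not divide 20, so no element of (Z/25Z)^× has order 26.

0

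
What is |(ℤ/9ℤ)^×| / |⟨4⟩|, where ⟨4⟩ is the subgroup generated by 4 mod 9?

2

The order of 4 must divide φ(9) = φ(3^2) = 3·(3−1) = 6 = 2 · 3.
Divisors of 6: 1, 2, 3, 6.
Compute 4^d (mod 9) for the divisors d until we hit 1:
4^1 ≡ 4
4^2 ≡ 7
4^3 ≡ 1
Thus |⟨4⟩| = ord(4) = 3.
The index is φ(9) / ord(4) = 6 / 3 = 2.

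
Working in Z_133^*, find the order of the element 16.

The order of 16 must divide φ(133) = φ(7·19) = (7−1)·(19−1) = 6·18 = 108 = 2^2 · 3^3.
Divisors of 108: 1, 2, 3, 4, 6, 9, 12, 18, 27, 36, 54, 108.
Test each divisor d:
16^1 ≡ 16 (mod 133)
16^2 ≡ 123 (mod 133)
16^3 ≡ 106 (mod 133)
16^4 ≡ 100 (mod 133)
16^6 ≡ 64 (mod 133)
16^9 ≡ 1 (mod 133) ✓
Therefore the multiplicative order of 16 modulo 133 is 9.

9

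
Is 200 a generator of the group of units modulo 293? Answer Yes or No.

Yes

φ(293) = 293 − 1 = 292 = 2^2 · 73.
It suffices to check that the order of 200 is not a proper divisor of 292: compute 200^(292/q) for q ∈ {2, 73}.
200^146 ≡ 292 (mod 293)  [q = 2: ≢ 1 ✓]
200^4 ≡ 250 (mod 293)  [q = 73: ≢ 1 ✓]
None equal 1, so ord_293(200) = 292: 200 is a primitive root.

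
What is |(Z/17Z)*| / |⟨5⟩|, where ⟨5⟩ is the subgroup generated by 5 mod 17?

1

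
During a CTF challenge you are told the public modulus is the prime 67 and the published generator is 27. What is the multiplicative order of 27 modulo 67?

22

Since 27 ∈ (Z/67Z)^×, its order divides φ(67) = 67 − 1 = 66 = 2 · 3 · 11.
Divisors of 66: 1, 2, 3, 6, 11, 22, 33, 66.
Check 27^d mod 67 for each divisor in increasing order:
27^1 ≡ 27 (mod 67)
27^2 ≡ 59 (mod 67)
27^3 ≡ 52 (mod 67)
27^6 ≡ 24 (mod 67)
27^11 ≡ 66 (mod 67)
27^22 ≡ 1 (mod 67) ✓
Hence ord(27) = 22.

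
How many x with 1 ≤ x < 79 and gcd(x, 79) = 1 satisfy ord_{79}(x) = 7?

0

φ(79) = 79 − 1 = 78 = 2 · 3 · 13.
(Z/79Z)^× is cyclic (|G| = 78); a cyclic group of order m has exactly φ(d) elements of each order d | m, and none otherwise.
7 does not divide 78, so no element of (Z/79Z)^× has order 7.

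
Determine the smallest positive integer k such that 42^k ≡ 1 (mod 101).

Since 42 ∈ (Z/101Z)^×, its order divides φ(101) = 101 − 1 = 100 = 2^2 · 5^2.
Divisors of 100: 1, 2, 4, 5, 10, 20, 25, 50, 100.
Check 42^d mod 101 for each divisor in increasing order:
42^1 ≡ 42 (mod 101)
42^2 ≡ 47 (mod 101)
42^4 ≡ 88 (mod 101)
42^5 ≡ 60 (mod 101)
42^10 ≡ 65 (mod 101)
42^20 ≡ 84 (mod 101)
42^25 ≡ 91 (mod 101)
42^50 ≡ 100 (mod 101)
42^100 ≡ 1 (mod 101) ✓
So ord_101(42) = 100.

100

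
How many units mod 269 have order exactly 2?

φ(269) = 269 − 1 = 268 = 2^2 · 67.
Since (Z/269Z)^× is cyclic of order 268, the number of elements of order d is φ(d) when d | 268 and 0 otherwise.
2 | 268, and φ(2) = 2 − 1 = 1.

1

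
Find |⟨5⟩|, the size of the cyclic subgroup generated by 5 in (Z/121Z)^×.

55

Since 5 ∈ (Z/121Z)^×, its order divides φ(121) = φ(11^2) = 11·(11−1) = 110 = 2 · 5 · 11.
Divisors of 110: 1, 2, 5, 10, 11, 22, 55, 110.
Evaluate successive powers at the divisors of 110:
5^1 ≡ 5
5^2 ≡ 25
5^5 ≡ 100
5^10 ≡ 78
5^11 ≡ 27
5^22 ≡ 3
5^55 ≡ 1
Hence ord(5) = 55.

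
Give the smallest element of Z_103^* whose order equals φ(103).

φ(103) = 103 − 1 = 102 = 2 · 3 · 17.
Test candidates g = 2, 3, … against the prime factors q ∈ {2, 3, 17} of φ(103): g is a generator iff g^(102/q) ≢ 1 for every such q.
g = 2: 2^51 ≡ 1 — hits 1, so not a primitive root.
g = 3: 3^51 ≡ 102; 3^34 ≡ 1 — hits 1, so not a primitive root.
g = 4: 4^51 ≡ 1 — hits 1, so not a primitive root.
g = 5: 5^51 ≡ 102; 5^34 ≡ 56; 5^6 ≡ 72 — none is 1, so 5 is a primitive root.
Hence the least primitive root of 103 is 5.

5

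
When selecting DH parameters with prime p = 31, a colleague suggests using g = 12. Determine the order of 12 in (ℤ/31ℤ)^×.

30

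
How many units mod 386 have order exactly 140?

φ(386) = φ(2)·φ(193) = 1·192 = 192 = 2^6 · 3.
Since (Z/386Z)^× is cyclic of order 192, the number of elements of order d is φ(d) when d | 192 and 0 otherwise.
Here 192 is not a multiple of 140, so there are no elements of order 140.

0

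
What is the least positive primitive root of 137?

3

φ(137) = 137 − 1 = 136 = 2^3 · 17.
g is a primitive root iff g^(136/q) ≢ 1 (mod 137) for each prime q ∈ {2, 17}.
g = 2: 2^68 ≡ 1 — hits 1, so not a primitive root.
g = 3: 3^68 ≡ 136; 3^8 ≡ 122 — none is 1, so 3 is a primitive root.
So 3 is the smallest generator of (Z/137Z)^×.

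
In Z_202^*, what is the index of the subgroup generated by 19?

The order of 19 must divide φ(202) = φ(2)·φ(101) = 1·100 = 100 = 2^2 · 5^2.
Divisors of 100: 1, 2, 4, 5, 10, 20, 25, 50, 100.
Test each divisor d:
19^1 ≡ 19
19^2 ≡ 159
19^4 ≡ 31
19^5 ≡ 185
19^10 ≡ 87
19^20 ≡ 95
19^25 ≡ 1
So ord_202(19) = 25, hence |⟨19⟩| = 25.
The index is φ(202) / ord(19) = 100 / 25 = 4.

4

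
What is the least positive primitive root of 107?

φ(107) = 107 − 1 = 106 = 2 · 53.
g is a primitive root iff g^(106/q) ≢ 1 (mod 107) for each prime q ∈ {2, 53}.
g = 2: 2^53 ≡ 106; 2^2 ≡ 4 — none is 1, so 2 is a primitive root.
Hence the least primitive root of 107 is 2.

2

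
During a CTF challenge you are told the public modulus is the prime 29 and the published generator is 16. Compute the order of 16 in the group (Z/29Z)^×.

7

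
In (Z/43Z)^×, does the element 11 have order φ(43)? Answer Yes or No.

φ(43) = 43 − 1 = 42 = 2 · 3 · 7.
11 is a primitive root mod 43 iff 11^(φ(43)/q) ≢ 1 for every prime q | φ(43), i.e. q ∈ {2, 3, 7}.
11^21 ≡ 1 (mod 43)  [q = 2: ≡ 1 ✗]
11^14 ≡ 1 (mod 43)  [q = 3: ≡ 1 ✗]
11^6 ≡ 4 (mod 43)  [q = 7: ≢ 1 ✓]
Since 11^21 ≡ 1, the order of 11 divides 21 < 42, so 11 is not a primitive root.

No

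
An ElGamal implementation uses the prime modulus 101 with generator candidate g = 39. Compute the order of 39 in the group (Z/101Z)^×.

By Lagrange's theorem, ord_101(39) divides φ(101) = 101 − 1 = 100 = 2^2 · 5^2.
Divisors of 100: 1, 2, 4, 5, 10, 20, 25, 50, 100.
Compute 39^d (mod 101) for the divisors d until we hit 1:
39^1 ≡ 39
39^2 ≡ 6
39^4 ≡ 36
39^5 ≡ 91
39^10 ≡ 100
39^20 ≡ 1
So ord_101(39) = 20.

20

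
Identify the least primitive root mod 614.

φ(614) = φ(2)·φ(307) = 1·306 = 306 = 2 · 3^2 · 17.
Test candidates g = 2, 3, … against the prime factors q ∈ {2, 3, 17} of φ(614): g is a generator iff g^(306/q) ≢ 1 for every such q.
g = 2: gcd(2, 614) = 2 > 1, not a unit — skip.
g = 3: 3^153 ≡ 613; 3^102 ≡ 1 — hits 1, so not a primitive root.
g = 4: gcd(4, 614) = 2 > 1, not a unit — skip.
g = 5: 5^153 ≡ 613; 5^102 ≡ 289; 5^18 ≡ 81 — none is 1, so 5 is a primitive root.
So 5 is the smallest generator of (Z/614Z)^×.

5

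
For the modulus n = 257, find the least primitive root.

3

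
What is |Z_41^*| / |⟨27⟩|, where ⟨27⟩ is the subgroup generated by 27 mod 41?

5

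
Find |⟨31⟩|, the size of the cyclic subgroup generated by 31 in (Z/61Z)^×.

60

The order of 31 must divide φ(61) = 61 − 1 = 60 = 2^2 · 3 · 5.
Divisors of 60: 1, 2, 3, 4, 5, 6, 10, 12, 15, 20, 30, 60.
Check 31^d mod 61 for each divisor in increasing order:
31^1 ≡ 31 (mod 61)
31^2 ≡ 46 (mod 61)
31^3 ≡ 23 (mod 61)
31^4 ≡ 42 (mod 61)
31^5 ≡ 21 (mod 61)
31^6 ≡ 41 (mod 61)
31^10 ≡ 14 (mod 61)
31^12 ≡ 34 (mod 61)
31^15 ≡ 50 (mod 61)
31^20 ≡ 13 (mod 61)
31^30 ≡ 60 (mod 61)
31^60 ≡ 1 (mod 61) ✓
Hence ord(31) = 60.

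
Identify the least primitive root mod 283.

φ(283) = 283 − 1 = 282 = 2 · 3 · 47.
Test candidates g = 2, 3, … against the prime factors q ∈ {2, 3, 47} of φ(283): g is a generator iff g^(282/q) ≢ 1 for every such q.
g = 2: 2^141 ≡ 282; 2^94 ≡ 1 — hits 1, so not a primitive root.
g = 3: 3^141 ≡ 282; 3^94 ≡ 238; 3^6 ≡ 163 — none is 1, so 3 is a primitive root.
The smallest primitive root modulo 283 is 3.

3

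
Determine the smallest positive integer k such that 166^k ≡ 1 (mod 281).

280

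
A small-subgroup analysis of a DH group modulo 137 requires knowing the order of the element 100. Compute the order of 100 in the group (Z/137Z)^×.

4

ord(100) | φ(137) = 137 − 1 = 136 = 2^3 · 17.
Divisors of 136: 1, 2, 4, 8, 17, 34, 68, 136.
Evaluate successive powers at the divisors of 136:
100^1 ≡ 100 (mod 137)
100^2 ≡ 136 (mod 137)
100^4 ≡ 1 (mod 137) ✓
So ord_137(100) = 4.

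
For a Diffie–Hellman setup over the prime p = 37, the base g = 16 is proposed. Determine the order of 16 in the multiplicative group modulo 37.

The order of 16 must divide φ(37) = 37 − 1 = 36 = 2^2 · 3^2.
Divisors of 36: 1, 2, 3, 4, 6, 9, 12, 18, 36.
Check 16^d mod 37 for each divisor in increasing order:
16^1 ≡ 16
16^2 ≡ 34
16^3 ≡ 26
16^4 ≡ 9
16^6 ≡ 10
16^9 ≡ 1
Hence ord(16) = 9.

9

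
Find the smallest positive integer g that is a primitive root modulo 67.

φ(67) = 67 − 1 = 66 = 2 · 3 · 11.
g is a primitive root iff g^(66/q) ≢ 1 (mod 67) for each prime q ∈ {2, 3, 11}.
g = 2: 2^33 ≡ 66; 2^22 ≡ 37; 2^6 ≡ 64 — none is 1, so 2 is a primitive root.
So 2 is the smallest generator of (Z/67Z)^×.

2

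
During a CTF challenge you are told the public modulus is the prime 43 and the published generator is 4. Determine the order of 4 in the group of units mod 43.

7

By Lagrange's theorem, ord_43(4) divides φ(43) = 43 − 1 = 42 = 2 · 3 · 7.
Divisors of 42: 1, 2, 3, 6, 7, 14, 21, 42.
Evaluate successive powers at the divisors of 42:
4^1 ≡ 4
4^2 ≡ 16
4^3 ≡ 21
4^6 ≡ 11
4^7 ≡ 1
The smallest such exponent is 7, so the order of 4 is 7.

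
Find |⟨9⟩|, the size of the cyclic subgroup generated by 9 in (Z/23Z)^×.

By Lagrange's theorem, ord_23(9) divides φ(23) = 23 − 1 = 22 = 2 · 11.
Divisors of 22: 1, 2, 11, 22.
Evaluate successive powers at the divisors of 22:
9^1 ≡ 9 (mod 23)
9^2 ≡ 12 (mod 23)
9^11 ≡ 1 (mod 23) ✓
Therefore the multiplicative order of 9 modulo 23 is 11.

11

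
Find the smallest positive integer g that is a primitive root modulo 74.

φ(74) = φ(2)·φ(37) = 1·36 = 36 = 2^2 · 3^2.
Test candidates g = 2, 3, … against the prime factors q ∈ {2, 3} of φ(74): g is a generator iff g^(36/q) ≢ 1 for every such q.
g = 2: gcd(2, 74) = 2 > 1, not a unit — skip.
g = 3: 3^18 ≡ 1 — hits 1, so not a primitive root.
g = 4: gcd(4, 74) = 2 > 1, not a unit — skip.
g = 5: 5^18 ≡ 73; 5^12 ≡ 47 — none is 1, so 5 is a primitive root.
The smallest primitive root modulo 74 is 5.

5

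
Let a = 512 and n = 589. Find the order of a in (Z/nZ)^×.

10

By Lagrange's theorem, ord_589(512) divides φ(589) = φ(19·31) = (19−1)·(31−1) = 18·30 = 540 = 2^2 · 3^3 · 5.
Divisors of 540: 1, 2, 3, 4, 5, 6, 9, 10, 12, 15, 18, 20, 27, 30, 36, 45, 54, 60, 90, 108, 135, 180, 270, 540.
Evaluate successive powers at the divisors of 540:
512^1 ≡ 512 (mod 589)
512^2 ≡ 39 (mod 589)
512^3 ≡ 531 (mod 589)
512^4 ≡ 343 (mod 589)
512^5 ≡ 94 (mod 589)
512^6 ≡ 419 (mod 589)
512^9 ≡ 436 (mod 589)
512^10 ≡ 1 (mod 589) ✓
So ord_589(512) = 10.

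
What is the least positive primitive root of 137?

3

φ(137) = 137 − 1 = 136 = 2^3 · 17.
Test candidates g = 2, 3, … against the prime factors q ∈ {2, 17} of φ(137): g is a generator iff g^(136/q) ≢ 1 for every such q.
g = 2: 2^68 ≡ 1 — hits 1, so not a primitive root.
g = 3: 3^68 ≡ 136; 3^8 ≡ 122 — none is 1, so 3 is a primitive root.
So 3 is the smallest generator of (Z/137Z)^×.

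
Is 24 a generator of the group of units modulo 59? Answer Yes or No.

φ(59) = 59 − 1 = 58 = 2 · 29.
Test 24^(58/q) mod 59 for each prime factor q of 58:
24^29 ≡ 58 (mod 59)  [q = 2: ≢ 1 ✓]
24^2 ≡ 45 (mod 59)  [q = 29: ≢ 1 ✓]
None equal 1, so ord_59(24) = 58: 24 is a primitive root.

Yes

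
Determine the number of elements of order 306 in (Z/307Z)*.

φ(307) = 307 − 1 = 306 = 2 · 3^2 · 17.
(Z/307Z)^× is cyclic (|G| = 306); a cyclic group of order m has exactly φ(d) elements of each order d | m, and none otherwise.
306 = 2 · 3^2 · 17 divides 306, and φ(306) = 96.

96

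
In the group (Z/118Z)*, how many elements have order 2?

1

φ(118) = φ(2)·φ(59) = 1·58 = 58 = 2 · 29.
In a cyclic group of order 58, there are φ(d) elements of order d for each divisor d of 58, and zero for non-divisors.
2 | 58, and φ(2) = 2 − 1 = 1.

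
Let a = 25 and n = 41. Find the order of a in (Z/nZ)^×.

10

Since 25 ∈ (Z/41Z)^×, its order divides φ(41) = 41 − 1 = 40 = 2^3 · 5.
Divisors of 40: 1, 2, 4, 5, 8, 10, 20, 40.
Evaluate successive powers at the divisors of 40:
25^1 ≡ 25 (mod 41)
25^2 ≡ 10 (mod 41)
25^4 ≡ 18 (mod 41)
25^5 ≡ 40 (mod 41)
25^8 ≡ 37 (mod 41)
25^10 ≡ 1 (mod 41) ✓
The smallest such exponent is 10, so the order of 25 is 10.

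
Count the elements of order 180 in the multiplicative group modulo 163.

φ(163) = 163 − 1 = 162 = 2 · 3^4.
Since (Z/163Z)^× is cyclic of order 162, the number of elements of order d is φ(d) when d | 162 and 0 otherwise.
Here 162 is not a multiple of 180, so there are no elements of order 180.

0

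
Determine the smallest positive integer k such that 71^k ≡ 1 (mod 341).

15

ord(71) | φ(341) = φ(11·31) = (11−1)·(31−1) = 10·30 = 300 = 2^2 · 3 · 5^2.
Divisors of 300: 1, 2, 3, 4, 5, 6, 10, 12, 15, 20, 25, 30, 50, 60, 75, 100, 150, 300.
Test each divisor d:
71^1 ≡ 71
71^2 ≡ 267
71^3 ≡ 202
71^4 ≡ 20
71^5 ≡ 56
71^6 ≡ 225
71^10 ≡ 67
71^12 ≡ 157
71^15 ≡ 1
The smallest such exponent is 15, so the order of 71 is 15.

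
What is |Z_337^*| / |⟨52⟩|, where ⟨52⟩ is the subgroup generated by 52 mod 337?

48

The order of 52 must divide φ(337) = 337 − 1 = 336 = 2^4 · 3 · 7.
Divisors of 336: 1, 2, 3, 4, 6, 7, 8, 12, 14, 16, 21, 24, 28, 42, 48, 56, 84, 112, 168, 336.
Test each divisor d:
52^1 ≡ 52 (mod 337)
52^2 ≡ 8 (mod 337)
52^3 ≡ 79 (mod 337)
52^4 ≡ 64 (mod 337)
52^6 ≡ 175 (mod 337)
52^7 ≡ 1 (mod 337) ✓
Thus |⟨52⟩| = ord(52) = 7.
[(Z/337Z)^× : ⟨52⟩] = 336/7 = 48.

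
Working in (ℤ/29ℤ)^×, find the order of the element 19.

ord(19) | φ(29) = 29 − 1 = 28 = 2^2 · 7.
Divisors of 28: 1, 2, 4, 7, 14, 28.
Evaluate successive powers at the divisors of 28:
19^1 ≡ 19
19^2 ≡ 13
19^4 ≡ 24
19^7 ≡ 12
19^14 ≡ 28
19^28 ≡ 1
The smallest such exponent is 28, so the order of 19 is 28.

28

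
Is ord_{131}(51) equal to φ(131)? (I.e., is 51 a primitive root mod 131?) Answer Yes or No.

φ(131) = 131 − 1 = 130 = 2 · 5 · 13.
51 is a primitive root mod 131 iff 51^(φ(131)/q) ≢ 1 for every prime q | φ(131), i.e. q ∈ {2, 5, 13}.
51^65 ≡ 130 (mod 131)  [q = 2: ≢ 1 ✓]
51^26 ≡ 1 (mod 131)  [q = 5: ≡ 1 ✗]
51^10 ≡ 63 (mod 131)  [q = 13: ≢ 1 ✓]
51^26 ≡ 1 shows ord(51) | 26, strictly less than φ(131); not a primitive root.

No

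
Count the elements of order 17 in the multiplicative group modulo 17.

0

φ(17) = 17 − 1 = 16 = 2^4.
Since (Z/17Z)^× is cyclic of order 16, the number of elements of order d is φ(d) when d | 16 and 0 otherwise.
17 does not divide 16, so no element of (Z/17Z)^× has order 17.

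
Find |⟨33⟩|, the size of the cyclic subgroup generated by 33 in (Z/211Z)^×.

42

Since 33 ∈ (Z/211Z)^×, its order divides φ(211) = 211 − 1 = 210 = 2 · 3 · 5 · 7.
Divisors of 210: 1, 2, 3, 5, 6, 7, 10, 14, 15, 21, 30, 35, 42, 70, 105, 210.
Evaluate successive powers at the divisors of 210:
33^1 ≡ 33 (mod 211)
33^2 ≡ 34 (mod 211)
33^3 ≡ 67 (mod 211)
33^5 ≡ 168 (mod 211)
33^6 ≡ 58 (mod 211)
33^7 ≡ 15 (mod 211)
33^10 ≡ 161 (mod 211)
33^14 ≡ 14 (mod 211)
33^15 ≡ 40 (mod 211)
33^21 ≡ 210 (mod 211)
33^30 ≡ 123 (mod 211)
33^35 ≡ 197 (mod 211)
33^42 ≡ 1 (mod 211) ✓
Therefore the multiplicative order of 33 modulo 211 is 42.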